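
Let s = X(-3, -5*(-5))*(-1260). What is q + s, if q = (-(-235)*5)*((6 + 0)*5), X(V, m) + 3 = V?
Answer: 42810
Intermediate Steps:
X(V, m) = -3 + V
q = 35250 (q = (-47*(-25))*(6*5) = 1175*30 = 35250)
s = 7560 (s = (-3 - 3)*(-1260) = -6*(-1260) = 7560)
q + s = 35250 + 7560 = 42810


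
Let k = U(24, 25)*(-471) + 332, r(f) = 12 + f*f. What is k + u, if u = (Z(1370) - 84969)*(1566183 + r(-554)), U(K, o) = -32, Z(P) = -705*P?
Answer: -1968300612505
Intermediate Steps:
r(f) = 12 + f²
u = -1968300627909 (u = (-705*1370 - 84969)*(1566183 + (12 + (-554)²)) = (-965850 - 84969)*(1566183 + (12 + 306916)) = -1050819*(1566183 + 306928) = -1050819*1873111 = -1968300627909)
k = 15404 (k = -32*(-471) + 332 = 15072 + 332 = 15404)
k + u = 15404 - 1968300627909 = -1968300612505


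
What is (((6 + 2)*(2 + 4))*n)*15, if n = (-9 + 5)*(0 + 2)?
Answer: -5760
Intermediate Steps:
n = -8 (n = -4*2 = -8)
(((6 + 2)*(2 + 4))*n)*15 = (((6 + 2)*(2 + 4))*(-8))*15 = ((8*6)*(-8))*15 = (48*(-8))*15 = -384*15 = -5760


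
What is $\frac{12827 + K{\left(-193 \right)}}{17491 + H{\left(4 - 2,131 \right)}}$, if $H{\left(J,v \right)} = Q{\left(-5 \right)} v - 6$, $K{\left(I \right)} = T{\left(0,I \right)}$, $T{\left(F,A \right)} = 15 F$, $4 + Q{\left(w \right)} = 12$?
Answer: $\frac{12827}{18533} \approx 0.69212$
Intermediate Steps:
$Q{\left(w \right)} = 8$ ($Q{\left(w \right)} = -4 + 12 = 8$)
$K{\left(I \right)} = 0$ ($K{\left(I \right)} = 15 \cdot 0 = 0$)
$H{\left(J,v \right)} = -6 + 8 v$ ($H{\left(J,v \right)} = 8 v - 6 = -6 + 8 v$)
$\frac{12827 + K{\left(-193 \right)}}{17491 + H{\left(4 - 2,131 \right)}} = \frac{12827 + 0}{17491 + \left(-6 + 8 \cdot 131\right)} = \frac{12827}{17491 + \left(-6 + 1048\right)} = \frac{12827}{17491 + 1042} = \frac{12827}{18533}$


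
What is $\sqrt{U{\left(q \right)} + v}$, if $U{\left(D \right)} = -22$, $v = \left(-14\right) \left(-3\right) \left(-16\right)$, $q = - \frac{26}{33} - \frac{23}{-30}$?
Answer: $i \sqrt{694} \approx 26.344 i$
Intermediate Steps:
$q = - \frac{7}{330}$ ($q = \left(-26\right) \frac{1}{33} - - \frac{23}{30} = - \frac{26}{33} + \frac{23}{30} = - \frac{7}{330} \approx -0.021212$)
$v = -672$ ($v = 42 \left(-16\right) = -672$)
$\sqrt{U{\left(q \right)} + v} = \sqrt{-22 - 672} = \sqrt{-694} = i \sqrt{694}$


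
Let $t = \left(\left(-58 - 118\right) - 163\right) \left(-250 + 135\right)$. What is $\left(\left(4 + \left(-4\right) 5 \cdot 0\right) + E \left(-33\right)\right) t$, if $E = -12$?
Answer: $15594000$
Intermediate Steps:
$t = 38985$ ($t = \left(\left(-58 - 118\right) - 163\right) \left(-115\right) = \left(-176 - 163\right) \left(-115\right) = \left(-339\right) \left(-115\right) = 38985$)
$\left(\left(4 + \left(-4\right) 5 \cdot 0\right) + E \left(-33\right)\right) t = \left(\left(4 + \left(-4\right) 5 \cdot 0\right) - -396\right) 38985 = \left(\left(4 - 0\right) + 396\right) 38985 = \left(\left(4 + 0\right) + 396\right) 38985 = \left(4 + 396\right) 38985 = 400 \cdot 38985 = 15594000$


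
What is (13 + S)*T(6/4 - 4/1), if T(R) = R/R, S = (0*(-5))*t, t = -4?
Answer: 13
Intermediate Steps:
S = 0 (S = (0*(-5))*(-4) = 0*(-4) = 0)
T(R) = 1
(13 + S)*T(6/4 - 4/1) = (13 + 0)*1 = 13*1 = 13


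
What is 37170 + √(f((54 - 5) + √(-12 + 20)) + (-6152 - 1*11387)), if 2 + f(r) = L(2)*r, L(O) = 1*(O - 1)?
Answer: 37170 + √(-17492 + 2*√2) ≈ 37170.0 + 132.25*I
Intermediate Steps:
L(O) = -1 + O (L(O) = 1*(-1 + O) = -1 + O)
f(r) = -2 + r (f(r) = -2 + (-1 + 2)*r = -2 + 1*r = -2 + r)
37170 + √(f((54 - 5) + √(-12 + 20)) + (-6152 - 1*11387)) = 37170 + √((-2 + ((54 - 5) + √(-12 + 20))) + (-6152 - 1*11387)) = 37170 + √((-2 + (49 + √8)) + (-6152 - 11387)) = 37170 + √((-2 + (49 + 2*√2)) - 17539) = 37170 + √((47 + 2*√2) - 17539) = 37170 + √(-17492 + 2*√2)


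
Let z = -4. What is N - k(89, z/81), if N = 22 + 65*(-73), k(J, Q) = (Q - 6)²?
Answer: -31227703/6561 ≈ -4759.6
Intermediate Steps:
k(J, Q) = (-6 + Q)²
N = -4723 (N = 22 - 4745 = -4723)
N - k(89, z/81) = -4723 - (-6 - 4/81)² = -4723 - (-490/81)² = -4723 - 1*240100/6561 = -4723 - 240100/6561 = -31227703/6561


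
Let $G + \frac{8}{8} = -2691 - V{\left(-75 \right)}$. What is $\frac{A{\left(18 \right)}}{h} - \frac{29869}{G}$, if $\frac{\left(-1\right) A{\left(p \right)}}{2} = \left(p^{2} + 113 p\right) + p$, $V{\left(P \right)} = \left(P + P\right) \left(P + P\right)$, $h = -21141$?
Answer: $\frac{27821219}{19725336} \approx 1.4104$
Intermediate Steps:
$V{\left(P \right)} = 4 P^{2}$ ($V{\left(P \right)} = 2 P 2 P = 4 P^{2}$)
$G = -25192$ ($G = -1 - \left(2691 + 4 \left(-75\right)^{2}\right) = -1 - \left(2691 + 4 \cdot 5625\right) = -1 - 25191 = -25192$)
$A{\left(p \right)} = - 228 p - 2 p^{2}$ ($A{\left(p \right)} = - 2 \left(\left(p^{2} + 113 p\right) + p\right) = - 2 \left(p^{2} + 114 p\right) = - 228 p - 2 p^{2}$)
$\frac{A{\left(18 \right)}}{h} - \frac{29869}{G} = \frac{\left(-2\right) 18 \left(114 + 18\right)}{-21141} - \frac{29869}{-25192} = \left(-2\right) 18 \cdot 132 \left(- \frac{1}{21141}\right) - - \frac{29869}{25192} = \left(-4752\right) \left(- \frac{1}{21141}\right) + \frac{29869}{25192} = \frac{176}{783} + \frac{29869}{25192} = \frac{27821219}{19725336}$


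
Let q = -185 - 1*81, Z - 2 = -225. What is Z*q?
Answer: 59318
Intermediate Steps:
Z = -223 (Z = 2 - 225 = -223)
q = -266 (q = -185 - 81 = -266)
Z*q = -223*(-266) = 59318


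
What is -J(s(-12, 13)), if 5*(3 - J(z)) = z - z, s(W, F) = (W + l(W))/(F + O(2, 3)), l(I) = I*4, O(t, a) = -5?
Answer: -3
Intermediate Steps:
l(I) = 4*I
s(W, F) = 5*W/(-5 + F) (s(W, F) = (W + 4*W)/(F - 5) = (5*W)/(-5 + F) = 5*W/(-5 + F))
J(z) = 3 (J(z) = 3 - (z - z)/5 = 3 - 1/5*0 = 3 + 0 = 3)
-J(s(-12, 13)) = -1*3 = -3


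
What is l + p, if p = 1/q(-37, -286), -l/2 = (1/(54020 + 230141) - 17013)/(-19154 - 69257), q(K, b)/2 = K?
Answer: -740618759787/1859098904654 ≈ -0.39838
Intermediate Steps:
q(K, b) = 2*K
l = -9668862184/25122958171 (l = -2*(1/(54020 + 230141) - 17013)/(-19154 - 69257) = -2*(1/284161 - 17013)/(-88411) = -2*(1/284161 - 17013)*(-1)/88411 = -(-9668862184)*(-1)/(284161*88411) = -2*4834431092/25122958171 = -9668862184/25122958171 ≈ -0.38486)
p = -1/74 (p = 1/(2*(-37)) = 1/(-74) = -1/74 ≈ -0.013514)
l + p = -9668862184/25122958171 - 1/74 = -740618759787/1859098904654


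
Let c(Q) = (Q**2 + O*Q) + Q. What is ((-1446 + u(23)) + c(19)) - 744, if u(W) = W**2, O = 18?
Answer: -939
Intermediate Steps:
c(Q) = Q**2 + 19*Q (c(Q) = (Q**2 + 18*Q) + Q = Q**2 + 19*Q)
((-1446 + u(23)) + c(19)) - 744 = ((-1446 + 23**2) + 19*(19 + 19)) - 744 = ((-1446 + 529) + 19*38) - 744 = (-917 + 722) - 744 = -195 - 744 = -939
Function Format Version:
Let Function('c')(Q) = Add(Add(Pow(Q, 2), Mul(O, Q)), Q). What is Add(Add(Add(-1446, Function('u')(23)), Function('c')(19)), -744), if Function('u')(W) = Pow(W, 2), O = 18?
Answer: -939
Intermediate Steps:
Function('c')(Q) = Add(Pow(Q, 2), Mul(19, Q)) (Function('c')(Q) = Add(Add(Pow(Q, 2), Mul(18, Q)), Q) = Add(Pow(Q, 2), Mul(19, Q)))
Add(Add(Add(-1446, Function('u')(23)), Function('c')(19)), -744) = Add(Add(Add(-1446, Pow(23, 2)), Mul(19, Add(19, 19))), -744) = Add(Add(Add(-1446, 529), Mul(19, 38)), -744) = Add(Add(-917, 722), -744) = Add(-195, -744) = -939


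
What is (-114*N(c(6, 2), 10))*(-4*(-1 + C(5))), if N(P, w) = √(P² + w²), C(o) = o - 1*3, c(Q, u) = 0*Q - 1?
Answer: 456*√101 ≈ 4582.7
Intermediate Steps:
c(Q, u) = -1 (c(Q, u) = 0 - 1 = -1)
C(o) = -3 + o (C(o) = o - 3 = -3 + o)
(-114*N(c(6, 2), 10))*(-4*(-1 + C(5))) = (-114*√((-1)² + 10²))*(-4*(-1 + (-3 + 5))) = (-114*√(1 + 100))*(-4*(-1 + 2)) = (-114*√101)*(-4*1) = -114*√101*(-4) = 456*√101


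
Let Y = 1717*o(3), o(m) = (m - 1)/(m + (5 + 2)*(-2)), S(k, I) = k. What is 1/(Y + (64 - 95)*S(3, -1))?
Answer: -11/4457 ≈ -0.0024680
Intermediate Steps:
o(m) = (-1 + m)/(-14 + m) (o(m) = (-1 + m)/(m + 7*(-2)) = (-1 + m)/(m - 14) = (-1 + m)/(-14 + m))
Y = -3434/11 (Y = 1717*((-1 + 3)/(-14 + 3)) = 1717*(2/(-11)) = 1717*(-1/11*2) = 1717*(-2/11) = -3434/11 ≈ -312.18)
1/(Y + (64 - 95)*S(3, -1)) = 1/(-3434/11 + (64 - 95)*3) = 1/(-3434/11 - 31*3) = 1/(-3434/11 - 93) = 1/(-4457/11) = -11/4457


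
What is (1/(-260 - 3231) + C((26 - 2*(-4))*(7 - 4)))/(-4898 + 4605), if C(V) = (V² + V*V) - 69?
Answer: -72399848/1022863 ≈ -70.782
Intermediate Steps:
C(V) = -69 + 2*V² (C(V) = (V² + V²) - 69 = 2*V² - 69 = -69 + 2*V²)
(1/(-260 - 3231) + C((26 - 2*(-4))*(7 - 4)))/(-4898 + 4605) = (1/(-260 - 3231) + (-69 + 2*((26 - 2*(-4))*(7 - 4))²))/(-4898 + 4605) = (1/(-3491) + (-69 + 2*((26 + 8)*3)²))/(-293) = (-1/3491 + (-69 + 2*(34*3)²))*(-1/293) = (-1/3491 + (-69 + 2*102²))*(-1/293) = (-1/3491 + (-69 + 2*10404))*(-1/293) = (-1/3491 + (-69 + 20808))*(-1/293) = (-1/3491 + 20739)*(-1/293) = (72399848/3491)*(-1/293) = -72399848/1022863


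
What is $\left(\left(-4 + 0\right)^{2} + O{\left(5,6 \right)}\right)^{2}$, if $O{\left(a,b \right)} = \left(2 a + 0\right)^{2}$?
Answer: $13456$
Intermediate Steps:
$O{\left(a,b \right)} = 4 a^{2}$ ($O{\left(a,b \right)} = \left(2 a\right)^{2} = 4 a^{2}$)
$\left(\left(-4 + 0\right)^{2} + O{\left(5,6 \right)}\right)^{2} = \left(\left(-4 + 0\right)^{2} + 4 \cdot 5^{2}\right)^{2} = \left(\left(-4\right)^{2} + 4 \cdot 25\right)^{2} = \left(16 + 100\right)^{2} = 116^{2} = 13456$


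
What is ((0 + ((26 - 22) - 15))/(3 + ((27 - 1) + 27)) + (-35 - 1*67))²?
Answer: 32752729/3136 ≈ 10444.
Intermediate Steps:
((0 + ((26 - 22) - 15))/(3 + ((27 - 1) + 27)) + (-35 - 1*67))² = ((0 + (4 - 15))/(3 + (26 + 27)) + (-35 - 67))² = ((0 - 11)/(3 + 53) - 102)² = (-11/56 - 102)² = (-5723/56)² = 32752729/3136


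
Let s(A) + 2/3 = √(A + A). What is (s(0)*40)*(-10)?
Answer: 800/3 ≈ 266.67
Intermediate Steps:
s(A) = -⅔ + √2*√A (s(A) = -⅔ + √(A + A) = -⅔ + √(2*A) = -⅔ + √2*√A)
(s(0)*40)*(-10) = ((-⅔ + √2*√0)*40)*(-10) = ((-⅔ + √2*0)*40)*(-10) = ((-⅔ + 0)*40)*(-10) = -⅔*40*(-10) = -80/3*(-10) = 800/3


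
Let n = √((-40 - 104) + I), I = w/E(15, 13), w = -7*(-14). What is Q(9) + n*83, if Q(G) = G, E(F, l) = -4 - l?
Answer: 9 + 83*I*√43282/17 ≈ 9.0 + 1015.7*I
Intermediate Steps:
w = 98
I = -98/17 (I = 98/(-4 - 1*13) = 98/(-4 - 13) = 98/(-17) = 98*(-1/17) = -98/17 ≈ -5.7647)
n = I*√43282/17 (n = √((-40 - 104) - 98/17) = √(-144 - 98/17) = √(-2546/17) = I*√43282/17 ≈ 12.238*I)
Q(9) + n*83 = 9 + (I*√43282/17)*83 = 9 + 83*I*√43282/17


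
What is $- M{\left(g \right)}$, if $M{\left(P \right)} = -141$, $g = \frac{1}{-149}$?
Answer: $141$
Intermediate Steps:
$g = - \frac{1}{149} \approx -0.0067114$
$- M{\left(g \right)} = \left(-1\right) \left(-141\right) = 141$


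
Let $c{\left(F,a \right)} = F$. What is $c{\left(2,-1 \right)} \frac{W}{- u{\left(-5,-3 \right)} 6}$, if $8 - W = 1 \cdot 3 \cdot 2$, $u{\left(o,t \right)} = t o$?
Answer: $- \frac{2}{45} \approx -0.044444$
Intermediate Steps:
$u{\left(o,t \right)} = o t$
$W = 2$ ($W = 8 - 1 \cdot 3 \cdot 2 = 8 - 3 \cdot 2 = 8 - 6 = 2$)
$c{\left(2,-1 \right)} \frac{W}{- u{\left(-5,-3 \right)} 6} = 2 \frac{2}{- \left(-5\right) \left(-3\right) 6} = 2 \frac{2}{\left(-1\right) 15 \cdot 6} = 2 \frac{2}{\left(-15\right) 6} = 2 \frac{2}{-90} = 2 \cdot 2 \left(- \frac{1}{90}\right) = 2 \left(- \frac{1}{45}\right) = - \frac{2}{45}$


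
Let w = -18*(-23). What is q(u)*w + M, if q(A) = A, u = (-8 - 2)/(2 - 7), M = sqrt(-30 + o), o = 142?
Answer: 828 + 4*sqrt(7) ≈ 838.58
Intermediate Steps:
M = 4*sqrt(7) (M = sqrt(-30 + 142) = sqrt(112) = 4*sqrt(7) ≈ 10.583)
u = 2 (u = -10/(-5) = -10*(-1/5) = 2)
w = 414
q(u)*w + M = 2*414 + 4*sqrt(7) = 828 + 4*sqrt(7)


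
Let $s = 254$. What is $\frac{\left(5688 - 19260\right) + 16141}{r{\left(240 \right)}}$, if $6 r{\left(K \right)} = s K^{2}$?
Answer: $\frac{2569}{2438400} \approx 0.0010536$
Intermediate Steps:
$r{\left(K \right)} = \frac{127 K^{2}}{3}$ ($r{\left(K \right)} = \frac{254 K^{2}}{6} = \frac{127 K^{2}}{3}$)
$\frac{\left(5688 - 19260\right) + 16141}{r{\left(240 \right)}} = \frac{\left(5688 - 19260\right) + 16141}{\frac{127}{3} \cdot 240^{2}} = \frac{\left(5688 - 19260\right) + 16141}{\frac{127}{3} \cdot 57600} = \frac{\left(5688 - 19260\right) + 16141}{2438400} = \left(-13572 + 16141\right) \frac{1}{2438400} = 2569 \cdot \frac{1}{2438400} = \frac{2569}{2438400}$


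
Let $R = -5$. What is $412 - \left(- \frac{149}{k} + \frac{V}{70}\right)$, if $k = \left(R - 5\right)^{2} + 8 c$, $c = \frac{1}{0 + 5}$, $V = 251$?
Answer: $\frac{7287681}{17780} \approx 409.88$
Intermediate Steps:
$c = \frac{1}{5} \approx 0.2$
$k = \frac{508}{5}$ ($k = \left(-5 - 5\right)^{2} + 8 \cdot \frac{1}{5} = \left(-10\right)^{2} + \frac{8}{5} = 100 + \frac{8}{5} = \frac{508}{5} \approx 101.6$)
$412 - \left(- \frac{149}{k} + \frac{V}{70}\right) = 412 - \left(- \frac{149}{\frac{508}{5}} + \frac{251}{70}\right) = 412 - \left(\left(-149\right) \frac{5}{508} + 251 \cdot \frac{1}{70}\right) = 412 - \left(- \frac{745}{508} + \frac{251}{70}\right) = 412 - \frac{37679}{17780} = \frac{7287681}{17780}$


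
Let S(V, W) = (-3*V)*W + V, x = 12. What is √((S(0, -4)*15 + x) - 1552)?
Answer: 2*I*√385 ≈ 39.243*I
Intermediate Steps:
S(V, W) = V - 3*V*W (S(V, W) = -3*V*W + V = V - 3*V*W)
√((S(0, -4)*15 + x) - 1552) = √(((0*(1 - 3*(-4)))*15 + 12) - 1552) = √(((0*(1 + 12))*15 + 12) - 1552) = √(((0*13)*15 + 12) - 1552) = √((0*15 + 12) - 1552) = √((0 + 12) - 1552) = √(12 - 1552) = √(-1540) = 2*I*√385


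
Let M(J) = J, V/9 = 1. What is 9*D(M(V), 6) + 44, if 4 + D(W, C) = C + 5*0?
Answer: 62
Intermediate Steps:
V = 9 (V = 9*1 = 9)
D(W, C) = -4 + C (D(W, C) = -4 + (C + 5*0) = -4 + (C + 0) = -4 + C)
9*D(M(V), 6) + 44 = 9*(-4 + 6) + 44 = 9*2 + 44 = 18 + 44 = 62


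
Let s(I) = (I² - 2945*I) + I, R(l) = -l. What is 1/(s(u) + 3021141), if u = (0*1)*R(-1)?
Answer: 1/3021141 ≈ 3.3100e-7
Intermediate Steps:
u = 0 (u = (0*1)*(-1*(-1)) = 0*1 = 0)
s(I) = I² - 2944*I
1/(s(u) + 3021141) = 1/(0*(-2944 + 0) + 3021141) = 1/(0*(-2944) + 3021141) = 1/(0 + 3021141) = 1/3021141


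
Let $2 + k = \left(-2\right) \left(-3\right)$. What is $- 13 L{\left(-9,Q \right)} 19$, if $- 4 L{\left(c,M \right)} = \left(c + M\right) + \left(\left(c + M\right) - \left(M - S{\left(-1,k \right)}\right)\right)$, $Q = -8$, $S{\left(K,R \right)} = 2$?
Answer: $-1482$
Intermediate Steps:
$k = 4$ ($k = -2 - -6 = -2 + 6 = 4$)
$L{\left(c,M \right)} = - \frac{1}{2} - \frac{c}{2} - \frac{M}{4}$ ($L{\left(c,M \right)} = - \frac{\left(c + M\right) + \left(\left(c + M\right) - \left(-2 + M\right)\right)}{4} = - \frac{\left(M + c\right) + \left(\left(M + c\right) - \left(-2 + M\right)\right)}{4} = - \frac{\left(M + c\right) + \left(2 + c\right)}{4} = - \frac{2 + M + 2 c}{4} = - \frac{1}{2} - \frac{c}{2} - \frac{M}{4}$)
$- 13 L{\left(-9,Q \right)} 19 = - 13 \left(- \frac{1}{2} - - \frac{9}{2} - -2\right) 19 = - 13 \left(- \frac{1}{2} + \frac{9}{2} + 2\right) 19 = \left(-13\right) 6 \cdot 19 = \left(-78\right) 19 = -1482$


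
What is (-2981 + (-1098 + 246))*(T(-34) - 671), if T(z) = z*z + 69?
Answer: -2123482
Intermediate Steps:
T(z) = 69 + z**2 (T(z) = z**2 + 69 = 69 + z**2)
(-2981 + (-1098 + 246))*(T(-34) - 671) = (-2981 + (-1098 + 246))*((69 + (-34)**2) - 671) = (-2981 - 852)*((69 + 1156) - 671) = -3833*(1225 - 671) = -3833*554 = -2123482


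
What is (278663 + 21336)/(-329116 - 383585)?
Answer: -299999/712701 ≈ -0.42093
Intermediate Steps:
(278663 + 21336)/(-329116 - 383585) = 299999/(-712701) = 299999*(-1/712701) = -299999/712701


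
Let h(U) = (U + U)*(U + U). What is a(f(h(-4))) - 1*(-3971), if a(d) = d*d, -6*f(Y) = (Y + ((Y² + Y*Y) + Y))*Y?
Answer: 70883773339/9 ≈ 7.8760e+9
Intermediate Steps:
h(U) = 4*U² (h(U) = (2*U)*(2*U) = 4*U²)
f(Y) = -Y*(2*Y + 2*Y²)/6 (f(Y) = -(Y + ((Y² + Y*Y) + Y))*Y/6 = -(Y + ((Y² + Y²) + Y))*Y/6 = -(Y + (2*Y² + Y))*Y/6 = -(Y + (Y + 2*Y²))*Y/6 = -(2*Y + 2*Y²)*Y/6 = -Y*(2*Y + 2*Y²)/6)
a(d) = d²
a(f(h(-4))) - 1*(-3971) = ((4*(-4)²)²*(-1 - 4*(-4)²)/3)² - 1*(-3971) = ((4*16)²*(-1 - 4*16)/3)² + 3971 = ((⅓)*64²*(-1 - 1*64))² + 3971 = ((⅓)*4096*(-1 - 64))² + 3971 = ((⅓)*4096*(-65))² + 3971 = (-266240/3)² + 3971 = 70883737600/9 + 3971 = 70883773339/9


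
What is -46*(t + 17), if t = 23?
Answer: -1840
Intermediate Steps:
-46*(t + 17) = -46*(23 + 17) = -46*40 = -1840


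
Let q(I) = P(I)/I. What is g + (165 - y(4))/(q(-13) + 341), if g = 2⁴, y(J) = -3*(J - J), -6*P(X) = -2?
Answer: 219203/13298 ≈ 16.484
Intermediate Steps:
P(X) = ⅓ (P(X) = -⅙*(-2) = ⅓)
q(I) = 1/(3*I)
y(J) = 0 (y(J) = -3*0 = 0)
g = 16
g + (165 - y(4))/(q(-13) + 341) = 16 + (165 - 1*0)/((⅓)/(-13) + 341) = 16 + (165 + 0)/((⅓)*(-1/13) + 341) = 16 + 165/(-1/39 + 341) = 16 + 165/(13298/39) = 16 + 165*(39/13298) = 16 + 6435/13298 = 219203/13298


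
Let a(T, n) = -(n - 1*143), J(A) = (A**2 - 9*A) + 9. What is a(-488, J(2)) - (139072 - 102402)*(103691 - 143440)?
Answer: 1457595978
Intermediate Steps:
J(A) = 9 + A**2 - 9*A
a(T, n) = 143 - n (a(T, n) = -(n - 143) = -(-143 + n) = 143 - n)
a(-488, J(2)) - (139072 - 102402)*(103691 - 143440) = (143 - (9 + 2**2 - 9*2)) - (139072 - 102402)*(103691 - 143440) = (143 - (9 + 4 - 18)) - 36670*(-39749) = (143 - 1*(-5)) - 1*(-1457595830) = (143 + 5) + 1457595830 = 148 + 1457595830 = 1457595978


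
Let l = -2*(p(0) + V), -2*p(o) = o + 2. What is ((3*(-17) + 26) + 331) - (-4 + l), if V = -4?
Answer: 300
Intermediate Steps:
p(o) = -1 - o/2 (p(o) = -(o + 2)/2 = -(2 + o)/2 = -1 - o/2)
l = 10 (l = -2*((-1 - ½*0) - 4) = -2*((-1 + 0) - 4) = -2*(-1 - 4) = -2*(-5) = -1*(-10) = 10)
((3*(-17) + 26) + 331) - (-4 + l) = ((3*(-17) + 26) + 331) - (-4 + 10) = ((-51 + 26) + 331) - 1*6 = (-25 + 331) - 6 = 306 - 6 = 300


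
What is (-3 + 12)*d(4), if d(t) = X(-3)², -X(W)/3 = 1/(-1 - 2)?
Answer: 9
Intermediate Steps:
X(W) = 1 (X(W) = -3/(-1 - 2) = -3/(-3) = -3*(-⅓) = 1)
d(t) = 1 (d(t) = 1² = 1)
(-3 + 12)*d(4) = (-3 + 12)*1 = 9*1 = 9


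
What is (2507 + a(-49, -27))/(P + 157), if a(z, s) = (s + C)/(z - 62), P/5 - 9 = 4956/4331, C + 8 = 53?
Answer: 401713243/33286754 ≈ 12.068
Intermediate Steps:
C = 45 (C = -8 + 53 = 45)
P = 219675/4331 (P = 45 + 5*(4956/4331) = 45 + 24780/4331 = 219675/4331 ≈ 50.722)
a(z, s) = (45 + s)/(-62 + z) (a(z, s) = (s + 45)/(z - 62) = (45 + s)/(-62 + z))
(2507 + a(-49, -27))/(P + 157) = (2507 + (45 - 27)/(-62 - 49))/(219675/4331 + 157) = (2507 + 18/(-111))/(899642/4331) = (2507 - 1/111*18)*(4331/899642) = (2507 - 6/37)*(4331/899642) = (92753/37)*(4331/899642) = 401713243/33286754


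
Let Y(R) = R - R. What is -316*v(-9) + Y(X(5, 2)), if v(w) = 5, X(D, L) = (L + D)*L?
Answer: -1580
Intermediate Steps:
X(D, L) = L*(D + L) (X(D, L) = (D + L)*L = L*(D + L))
Y(R) = 0
-316*v(-9) + Y(X(5, 2)) = -316*5 + 0 = -1580 + 0 = -1580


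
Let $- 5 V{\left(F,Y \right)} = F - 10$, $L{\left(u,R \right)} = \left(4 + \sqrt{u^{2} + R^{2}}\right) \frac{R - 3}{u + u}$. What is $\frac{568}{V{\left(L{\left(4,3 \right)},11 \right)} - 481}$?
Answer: $- \frac{568}{479} \approx -1.1858$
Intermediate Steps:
$L{\left(u,R \right)} = \frac{\left(-3 + R\right) \left(4 + \sqrt{R^{2} + u^{2}}\right)}{2 u}$ ($L{\left(u,R \right)} = \left(4 + \sqrt{R^{2} + u^{2}}\right) \frac{-3 + R}{2 u} = \frac{\left(-3 + R\right) \left(4 + \sqrt{R^{2} + u^{2}}\right)}{2 u}$)
$V{\left(F,Y \right)} = 2 - \frac{F}{5}$ ($V{\left(F,Y \right)} = - \frac{F - 10}{5} = - \frac{-10 + F}{5} = 2 - \frac{F}{5}$)
$\frac{568}{V{\left(L{\left(4,3 \right)},11 \right)} - 481} = \frac{568}{\left(2 - \frac{\frac{1}{2} \cdot \frac{1}{4} \left(-12 - 3 \sqrt{3^{2} + 4^{2}} + 4 \cdot 3 + 3 \sqrt{3^{2} + 4^{2}}\right)}{5}\right) - 481} = \frac{568}{\left(2 - \frac{\frac{1}{2} \cdot \frac{1}{4} \left(-12 - 3 \sqrt{9 + 16} + 12 + 3 \sqrt{9 + 16}\right)}{5}\right) - 481} = \frac{568}{\left(2 - \frac{\frac{1}{2} \cdot \frac{1}{4} \left(-12 - 3 \sqrt{25} + 12 + 3 \sqrt{25}\right)}{5}\right) - 481} = \frac{568}{\left(2 - \frac{\frac{1}{2} \cdot \frac{1}{4} \left(-12 - 15 + 12 + 3 \cdot 5\right)}{5}\right) - 481} = \frac{568}{\left(2 - \frac{\frac{1}{2} \cdot \frac{1}{4} \left(-12 - 15 + 12 + 15\right)}{5}\right) - 481} = \frac{568}{\left(2 - \frac{\frac{1}{2} \cdot \frac{1}{4} \cdot 0}{5}\right) - 481} = \frac{568}{\left(2 - 0\right) - 481} = \frac{568}{\left(2 + 0\right) - 481} = \frac{568}{2 - 481} = \frac{568}{-479} = 568 \left(- \frac{1}{479}\right) = - \frac{568}{479}$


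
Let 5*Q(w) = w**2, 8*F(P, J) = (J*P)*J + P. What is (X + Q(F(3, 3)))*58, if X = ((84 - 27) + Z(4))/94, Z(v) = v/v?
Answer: 74791/376 ≈ 198.91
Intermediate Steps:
Z(v) = 1
F(P, J) = P/8 + P*J**2/8 (F(P, J) = ((J*P)*J + P)/8 = (P*J**2 + P)/8 = (P + P*J**2)/8 = P/8 + P*J**2/8)
Q(w) = w**2/5
X = 29/47 (X = ((84 - 27) + 1)/94 = (57 + 1)*(1/94) = 58*(1/94) = 29/47 ≈ 0.61702)
(X + Q(F(3, 3)))*58 = (29/47 + ((1/8)*3*(1 + 3**2))**2/5)*58 = (29/47 + ((1/8)*3*(1 + 9))**2/5)*58 = (29/47 + ((1/8)*3*10)**2/5)*58 = (29/47 + (15/4)**2/5)*58 = (29/47 + (1/5)*(225/16))*58 = (29/47 + 45/16)*58 = (2579/752)*58 = 74791/376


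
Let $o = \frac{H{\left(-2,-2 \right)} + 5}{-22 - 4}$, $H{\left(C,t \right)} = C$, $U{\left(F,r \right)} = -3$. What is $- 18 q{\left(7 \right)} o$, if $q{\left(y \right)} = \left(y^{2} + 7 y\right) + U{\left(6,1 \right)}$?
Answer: $\frac{2565}{13} \approx 197.31$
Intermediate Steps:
$q{\left(y \right)} = -3 + y^{2} + 7 y$ ($q{\left(y \right)} = \left(y^{2} + 7 y\right) - 3 = -3 + y^{2} + 7 y$)
$o = - \frac{3}{26}$ ($o = \frac{-2 + 5}{-22 - 4} = \frac{3}{-26} = 3 \left(- \frac{1}{26}\right) = - \frac{3}{26} \approx -0.11538$)
$- 18 q{\left(7 \right)} o = - 18 \left(-3 + 7^{2} + 7 \cdot 7\right) \left(- \frac{3}{26}\right) = - 18 \left(-3 + 49 + 49\right) \left(- \frac{3}{26}\right) = \left(-18\right) 95 \left(- \frac{3}{26}\right) = \left(-1710\right) \left(- \frac{3}{26}\right) = \frac{2565}{13}$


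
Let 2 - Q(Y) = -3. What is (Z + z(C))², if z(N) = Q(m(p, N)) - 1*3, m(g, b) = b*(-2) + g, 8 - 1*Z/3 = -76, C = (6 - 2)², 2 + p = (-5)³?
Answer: 64516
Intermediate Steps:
p = -127 (p = -2 + (-5)³ = -2 - 125 = -127)
C = 16 (C = 4² = 16)
Z = 252 (Z = 24 - 3*(-76) = 24 + 228 = 252)
m(g, b) = g - 2*b (m(g, b) = -2*b + g = g - 2*b)
Q(Y) = 5 (Q(Y) = 2 - 1*(-3) = 2 + 3 = 5)
z(N) = 2 (z(N) = 5 - 1*3 = 5 - 3 = 2)
(Z + z(C))² = (252 + 2)² = 254² = 64516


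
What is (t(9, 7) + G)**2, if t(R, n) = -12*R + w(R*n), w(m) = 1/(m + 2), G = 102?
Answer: 151321/4225 ≈ 35.816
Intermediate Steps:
w(m) = 1/(2 + m)
t(R, n) = 1/(2 + R*n) - 12*R (t(R, n) = -12*R + 1/(2 + R*n) = 1/(2 + R*n) - 12*R)
(t(9, 7) + G)**2 = ((1 - 12*9*(2 + 9*7))/(2 + 9*7) + 102)**2 = ((1 - 12*9*(2 + 63))/(2 + 63) + 102)**2 = ((1 - 12*9*65)/65 + 102)**2 = ((1 - 7020)/65 + 102)**2 = ((1/65)*(-7019) + 102)**2 = (-7019/65 + 102)**2 = (-389/65)**2 = 151321/4225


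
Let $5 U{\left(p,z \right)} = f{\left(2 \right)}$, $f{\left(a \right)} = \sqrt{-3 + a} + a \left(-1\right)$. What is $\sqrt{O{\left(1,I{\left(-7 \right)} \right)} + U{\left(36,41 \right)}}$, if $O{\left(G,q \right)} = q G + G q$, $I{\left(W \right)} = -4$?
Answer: $\frac{\sqrt{-210 + 5 i}}{5} \approx 0.034501 + 2.8985 i$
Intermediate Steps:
$f{\left(a \right)} = \sqrt{-3 + a} - a$
$O{\left(G,q \right)} = 2 G q$ ($O{\left(G,q \right)} = G q + G q = 2 G q$)
$U{\left(p,z \right)} = - \frac{2}{5} + \frac{i}{5}$ ($U{\left(p,z \right)} = \frac{\sqrt{-3 + 2} - 2}{5} = \frac{\sqrt{-1} - 2}{5} = \frac{i - 2}{5} = \frac{-2 + i}{5} = - \frac{2}{5} + \frac{i}{5}$)
$\sqrt{O{\left(1,I{\left(-7 \right)} \right)} + U{\left(36,41 \right)}} = \sqrt{2 \cdot 1 \left(-4\right) - \left(\frac{2}{5} - \frac{i}{5}\right)} = \sqrt{-8 - \left(\frac{2}{5} - \frac{i}{5}\right)} = \sqrt{- \frac{42}{5} + \frac{i}{5}}$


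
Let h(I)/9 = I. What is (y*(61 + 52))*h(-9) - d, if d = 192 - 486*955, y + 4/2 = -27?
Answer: 729375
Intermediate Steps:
y = -29 (y = -2 - 27 = -29)
h(I) = 9*I
d = -463938 (d = 192 - 464130 = -463938)
(y*(61 + 52))*h(-9) - d = (-29*(61 + 52))*(9*(-9)) - 1*(-463938) = -29*113*(-81) + 463938 = -3277*(-81) + 463938 = 265437 + 463938 = 729375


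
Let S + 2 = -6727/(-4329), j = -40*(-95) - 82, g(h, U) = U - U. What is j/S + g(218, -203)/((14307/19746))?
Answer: -16095222/1931 ≈ -8335.2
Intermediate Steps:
g(h, U) = 0
j = 3718 (j = 3800 - 82 = 3718)
S = -1931/4329 (S = -2 - 6727/(-4329) = -2 - 6727*(-1/4329) = -2 + 6727/4329 = -1931/4329 ≈ -0.44606)
j/S + g(218, -203)/((14307/19746)) = 3718/(-1931/4329) + 0/((14307/19746)) = 3718*(-4329/1931) + 0/((14307*(1/19746))) = -16095222/1931 + 0/(4769/6582) = -16095222/1931 + 0*(6582/4769) = -16095222/1931 + 0 = -16095222/1931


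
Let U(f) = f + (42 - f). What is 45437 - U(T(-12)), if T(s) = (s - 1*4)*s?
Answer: 45395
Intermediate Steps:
T(s) = s*(-4 + s) (T(s) = (s - 4)*s = (-4 + s)*s = s*(-4 + s))
U(f) = 42
45437 - U(T(-12)) = 45437 - 1*42 = 45437 - 42 = 45395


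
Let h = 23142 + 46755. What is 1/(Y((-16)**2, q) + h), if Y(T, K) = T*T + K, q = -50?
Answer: 1/135383 ≈ 7.3865e-6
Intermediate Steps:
h = 69897
Y(T, K) = K + T**2 (Y(T, K) = T**2 + K = K + T**2)
1/(Y((-16)**2, q) + h) = 1/((-50 + ((-16)**2)**2) + 69897) = 1/((-50 + 256**2) + 69897) = 1/((-50 + 65536) + 69897) = 1/(65486 + 69897) = 1/135383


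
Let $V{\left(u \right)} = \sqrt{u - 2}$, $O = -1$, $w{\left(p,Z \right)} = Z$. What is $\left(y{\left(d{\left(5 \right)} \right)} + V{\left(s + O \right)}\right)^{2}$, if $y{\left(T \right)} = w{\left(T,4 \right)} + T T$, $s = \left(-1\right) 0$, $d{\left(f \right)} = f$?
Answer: $\left(29 + i \sqrt{3}\right)^{2} \approx 838.0 + 100.46 i$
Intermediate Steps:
$s = 0$
$V{\left(u \right)} = \sqrt{-2 + u}$
$y{\left(T \right)} = 4 + T^{2}$ ($y{\left(T \right)} = 4 + T T = 4 + T^{2}$)
$\left(y{\left(d{\left(5 \right)} \right)} + V{\left(s + O \right)}\right)^{2} = \left(\left(4 + 5^{2}\right) + \sqrt{-2 + \left(0 - 1\right)}\right)^{2} = \left(\left(4 + 25\right) + \sqrt{-2 - 1}\right)^{2} = \left(29 + \sqrt{-3}\right)^{2} = \left(29 + i \sqrt{3}\right)^{2}$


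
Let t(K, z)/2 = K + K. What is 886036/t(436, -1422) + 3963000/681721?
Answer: 152735204989/297230356 ≈ 513.86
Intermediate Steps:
t(K, z) = 4*K (t(K, z) = 2*(K + K) = 2*(2*K) = 4*K)
886036/t(436, -1422) + 3963000/681721 = 886036/((4*436)) + 3963000/681721 = 886036/1744 + 3963000*(1/681721) = 886036*(1/1744) + 3963000/681721 = 221509/436 + 3963000/681721 = 152735204989/297230356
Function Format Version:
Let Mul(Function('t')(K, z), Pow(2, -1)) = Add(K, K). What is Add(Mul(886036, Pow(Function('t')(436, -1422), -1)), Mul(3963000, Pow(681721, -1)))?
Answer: Rational(152735204989, 297230356) ≈ 513.86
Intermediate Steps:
Function('t')(K, z) = Mul(4, K) (Function('t')(K, z) = Mul(2, Add(K, K)) = Mul(2, Mul(2, K)) = Mul(4, K))
Add(Mul(886036, Pow(Function('t')(436, -1422), -1)), Mul(3963000, Pow(681721, -1))) = Add(Mul(886036, Pow(Mul(4, 436), -1)), Mul(3963000, Pow(681721, -1))) = Add(Mul(886036, Pow(1744, -1)), Mul(3963000, Rational(1, 681721))) = Add(Mul(886036, Rational(1, 1744)), Rational(3963000, 681721)) = Add(Rational(221509, 436), Rational(3963000, 681721)) = Rational(152735204989, 297230356)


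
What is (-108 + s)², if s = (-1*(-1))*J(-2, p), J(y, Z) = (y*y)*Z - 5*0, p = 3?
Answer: 9216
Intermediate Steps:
J(y, Z) = Z*y² (J(y, Z) = y²*Z + 0 = Z*y² + 0 = Z*y²)
s = 12 (s = (-1*(-1))*(3*(-2)²) = 1*(3*4) = 1*12 = 12)
(-108 + s)² = (-108 + 12)² = (-96)² = 9216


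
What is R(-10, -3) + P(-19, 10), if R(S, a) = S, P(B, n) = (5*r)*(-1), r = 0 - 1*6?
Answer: 20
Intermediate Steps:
r = -6 (r = 0 - 6 = -6)
P(B, n) = 30 (P(B, n) = (5*(-6))*(-1) = -30*(-1) = 30)
R(-10, -3) + P(-19, 10) = -10 + 30 = 20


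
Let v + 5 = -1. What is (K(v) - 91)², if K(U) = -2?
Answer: 8649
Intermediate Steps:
v = -6 (v = -5 - 1 = -6)
(K(v) - 91)² = (-2 - 91)² = (-93)² = 8649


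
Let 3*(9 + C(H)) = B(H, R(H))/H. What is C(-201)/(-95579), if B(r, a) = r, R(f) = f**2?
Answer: 26/286737 ≈ 9.0675e-5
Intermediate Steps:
C(H) = -26/3 (C(H) = -9 + (H/H)/3 = -9 + (1/3)*1 = -9 + 1/3 = -26/3)
C(-201)/(-95579) = -26/3/(-95579) = -26/3*(-1/95579) = 26/286737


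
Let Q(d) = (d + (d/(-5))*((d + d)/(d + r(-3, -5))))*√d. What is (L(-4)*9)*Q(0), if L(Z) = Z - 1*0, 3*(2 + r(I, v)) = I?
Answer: 0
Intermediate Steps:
r(I, v) = -2 + I/3
L(Z) = Z (L(Z) = Z + 0 = Z)
Q(d) = √d*(d - 2*d²/(5*(-3 + d))) (Q(d) = (d + (d/(-5))*((d + d)/(d + (-2 + (⅓)*(-3)))))*√d = (d + (d*(-⅕))*((2*d)/(d + (-2 - 1))))*√d = (d + (-d/5)*((2*d)/(d - 3)))*√d = (d + (-d/5)*((2*d)/(-3 + d)))*√d = (d + (-d/5)*(2*d/(-3 + d)))*√d = (d - 2*d²/(5*(-3 + d)))*√d = √d*(d - 2*d²/(5*(-3 + d))))
(L(-4)*9)*Q(0) = (-4*9)*(3*0^(3/2)*(-5 + 0)/(5*(-3 + 0))) = -108*0*(-5)/(5*(-3)) = -108*0*(-1)*(-5)/(5*3) = -36*0 = 0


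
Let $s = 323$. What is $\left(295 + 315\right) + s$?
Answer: $933$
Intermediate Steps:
$\left(295 + 315\right) + s = \left(295 + 315\right) + 323 = 610 + 323 = 933$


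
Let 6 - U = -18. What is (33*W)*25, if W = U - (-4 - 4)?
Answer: 26400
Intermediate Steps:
U = 24 (U = 6 - 1*(-18) = 6 + 18 = 24)
W = 32 (W = 24 - (-4 - 4) = 24 - 1*(-8) = 24 + 8 = 32)
(33*W)*25 = (33*32)*25 = 1056*25 = 26400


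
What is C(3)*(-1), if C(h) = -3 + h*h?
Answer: -6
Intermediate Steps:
C(h) = -3 + h²
C(3)*(-1) = (-3 + 3²)*(-1) = (-3 + 9)*(-1) = 6*(-1) = -6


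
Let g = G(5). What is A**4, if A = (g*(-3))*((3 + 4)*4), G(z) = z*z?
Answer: 19448100000000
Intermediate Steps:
G(z) = z**2
g = 25 (g = 5**2 = 25)
A = -2100 (A = (25*(-3))*((3 + 4)*4) = -525*4 = -75*28 = -2100)
A**4 = (-2100)**4 = 19448100000000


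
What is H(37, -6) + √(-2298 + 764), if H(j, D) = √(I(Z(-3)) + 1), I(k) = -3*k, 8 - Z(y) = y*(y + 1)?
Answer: I*(√5 + √1534) ≈ 41.402*I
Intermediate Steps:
Z(y) = 8 - y*(1 + y) (Z(y) = 8 - y*(y + 1) = 8 - y*(1 + y))
H(j, D) = I*√5 (H(j, D) = √(-3*(8 - 1*(-3) - 1*(-3)²) + 1) = √(-3*(8 + 3 - 1*9) + 1) = √(-3*(8 + 3 - 9) + 1) = √(-3*2 + 1) = √(-6 + 1) = √(-5) = I*√5)
H(37, -6) + √(-2298 + 764) = I*√5 + √(-2298 + 764) = I*√5 + √(-1534) = I*√5 + I*√1534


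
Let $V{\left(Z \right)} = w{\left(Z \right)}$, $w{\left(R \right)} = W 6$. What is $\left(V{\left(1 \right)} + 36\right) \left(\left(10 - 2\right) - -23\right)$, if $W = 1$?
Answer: $1302$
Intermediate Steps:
$w{\left(R \right)} = 6$ ($w{\left(R \right)} = 1 \cdot 6 = 6$)
$V{\left(Z \right)} = 6$
$\left(V{\left(1 \right)} + 36\right) \left(\left(10 - 2\right) - -23\right) = \left(6 + 36\right) \left(\left(10 - 2\right) - -23\right) = 42 \left(\left(10 - 2\right) + 23\right) = 42 \left(8 + 23\right) = 42 \cdot 31 = 1302$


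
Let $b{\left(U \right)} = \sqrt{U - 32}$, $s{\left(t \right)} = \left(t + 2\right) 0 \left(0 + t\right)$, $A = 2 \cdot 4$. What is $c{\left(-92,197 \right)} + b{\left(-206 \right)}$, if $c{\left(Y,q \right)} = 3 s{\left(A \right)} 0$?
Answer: $i \sqrt{238} \approx 15.427 i$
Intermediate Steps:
$A = 8$
$s{\left(t \right)} = 0$ ($s{\left(t \right)} = \left(2 + t\right) 0 t = \left(2 + t\right) 0 = 0$)
$b{\left(U \right)} = \sqrt{-32 + U}$
$c{\left(Y,q \right)} = 0$ ($c{\left(Y,q \right)} = 3 \cdot 0 \cdot 0 = 0 \cdot 0 = 0$)
$c{\left(-92,197 \right)} + b{\left(-206 \right)} = 0 + \sqrt{-32 - 206} = 0 + \sqrt{-238} = 0 + i \sqrt{238} = i \sqrt{238}$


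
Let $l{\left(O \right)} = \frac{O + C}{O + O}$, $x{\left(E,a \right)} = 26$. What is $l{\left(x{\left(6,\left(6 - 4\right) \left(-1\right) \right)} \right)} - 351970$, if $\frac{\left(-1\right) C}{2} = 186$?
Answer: $- \frac{9151393}{26} \approx -3.5198 \cdot 10^{5}$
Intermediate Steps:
$C = -372$ ($C = \left(-2\right) 186 = -372$)
$l{\left(O \right)} = \frac{-372 + O}{2 O}$ ($l{\left(O \right)} = \frac{O - 372}{O + O} = \frac{-372 + O}{2 O}$)
$l{\left(x{\left(6,\left(6 - 4\right) \left(-1\right) \right)} \right)} - 351970 = \frac{-372 + 26}{2 \cdot 26} - 351970 = \frac{1}{2} \cdot \frac{1}{26} \left(-346\right) - 351970 = - \frac{173}{26} - 351970 = - \frac{9151393}{26}$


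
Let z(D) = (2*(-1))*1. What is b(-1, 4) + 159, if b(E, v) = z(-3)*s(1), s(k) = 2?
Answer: 155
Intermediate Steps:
z(D) = -2 (z(D) = -2*1 = -2)
b(E, v) = -4 (b(E, v) = -2*2 = -4)
b(-1, 4) + 159 = -4 + 159 = 155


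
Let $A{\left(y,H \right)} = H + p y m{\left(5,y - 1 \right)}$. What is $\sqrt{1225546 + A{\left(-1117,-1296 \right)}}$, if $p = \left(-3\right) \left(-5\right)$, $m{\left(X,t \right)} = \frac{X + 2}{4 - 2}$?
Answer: $\frac{\sqrt{4662430}}{2} \approx 1079.6$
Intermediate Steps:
$m{\left(X,t \right)} = 1 + \frac{X}{2}$ ($m{\left(X,t \right)} = \frac{2 + X}{2} = \left(2 + X\right) \frac{1}{2} = 1 + \frac{X}{2}$)
$p = 15$
$A{\left(y,H \right)} = H + \frac{105 y}{2}$ ($A{\left(y,H \right)} = H + 15 y \left(1 + \frac{1}{2} \cdot 5\right) = H + 15 y \left(1 + \frac{5}{2}\right) = H + 15 y \frac{7}{2} = H + \frac{105 y}{2}$)
$\sqrt{1225546 + A{\left(-1117,-1296 \right)}} = \sqrt{1225546 + \left(-1296 + \frac{105}{2} \left(-1117\right)\right)} = \sqrt{1225546 - \frac{119877}{2}} = \sqrt{\frac{2331215}{2}} = \frac{\sqrt{4662430}}{2}$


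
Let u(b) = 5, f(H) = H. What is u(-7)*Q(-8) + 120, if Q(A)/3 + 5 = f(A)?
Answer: -75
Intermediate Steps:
Q(A) = -15 + 3*A
u(-7)*Q(-8) + 120 = 5*(-15 + 3*(-8)) + 120 = 5*(-15 - 24) + 120 = 5*(-39) + 120 = -195 + 120 = -75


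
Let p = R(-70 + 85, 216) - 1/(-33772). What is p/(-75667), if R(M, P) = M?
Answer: -506581/2555425924 ≈ -0.00019824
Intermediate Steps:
p = 506581/33772 (p = (-70 + 85) - 1/(-33772) = 15 - 1*(-1/33772) = 15 + 1/33772 = 506581/33772 ≈ 15.000)
p/(-75667) = (506581/33772)/(-75667) = (506581/33772)*(-1/75667) = -506581/2555425924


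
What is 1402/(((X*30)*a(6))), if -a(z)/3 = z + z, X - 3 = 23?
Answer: -701/14040 ≈ -0.049929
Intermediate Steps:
X = 26 (X = 3 + 23 = 26)
a(z) = -6*z (a(z) = -3*(z + z) = -6*z)
1402/(((X*30)*a(6))) = 1402/(((26*30)*(-6*6))) = 1402/((780*(-36))) = 1402/(-28080) = 1402*(-1/28080) = -701/14040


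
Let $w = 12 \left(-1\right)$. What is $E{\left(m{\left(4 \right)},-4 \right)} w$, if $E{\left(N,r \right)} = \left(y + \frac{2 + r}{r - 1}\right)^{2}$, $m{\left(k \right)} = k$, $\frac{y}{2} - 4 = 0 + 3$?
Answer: $- \frac{62208}{25} \approx -2488.3$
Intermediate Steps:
$y = 14$ ($y = 8 + 2 \left(0 + 3\right) = 8 + 2 \cdot 3 = 8 + 6 = 14$)
$w = -12$
$E{\left(N,r \right)} = \left(14 + \frac{2 + r}{-1 + r}\right)^{2}$ ($E{\left(N,r \right)} = \left(14 + \frac{2 + r}{r - 1}\right)^{2} = \left(14 + \frac{2 + r}{-1 + r}\right)^{2}$)
$E{\left(m{\left(4 \right)},-4 \right)} w = \frac{9 \left(-4 + 5 \left(-4\right)\right)^{2}}{\left(-1 - 4\right)^{2}} \left(-12\right) = \frac{9 \left(-4 - 20\right)^{2}}{25} \left(-12\right) = 9 \cdot \frac{1}{25} \left(-24\right)^{2} \left(-12\right) = 9 \cdot \frac{1}{25} \cdot 576 \left(-12\right) = \frac{5184}{25} \left(-12\right) = - \frac{62208}{25}$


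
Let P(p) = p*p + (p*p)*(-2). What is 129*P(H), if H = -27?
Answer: -94041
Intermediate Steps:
P(p) = -p**2 (P(p) = p**2 + p**2*(-2) = p**2 - 2*p**2 = -p**2)
129*P(H) = 129*(-1*(-27)**2) = 129*(-1*729) = 129*(-729) = -94041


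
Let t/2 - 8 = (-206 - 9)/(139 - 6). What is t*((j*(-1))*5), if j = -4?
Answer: 33960/133 ≈ 255.34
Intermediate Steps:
t = 1698/133 (t = 16 + 2*((-206 - 9)/(139 - 6)) = 16 + 2*(-215/133) = 16 - 430/133 = 1698/133 ≈ 12.767)
t*((j*(-1))*5) = 1698*(-4*(-1)*5)/133 = 1698*(4*5)/133 = (1698/133)*20 = 33960/133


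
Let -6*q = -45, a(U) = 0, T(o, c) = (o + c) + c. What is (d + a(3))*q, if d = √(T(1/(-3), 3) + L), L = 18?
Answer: 5*√213/2 ≈ 36.486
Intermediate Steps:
T(o, c) = o + 2*c (T(o, c) = (c + o) + c = o + 2*c)
q = 15/2 (q = -⅙*(-45) = 15/2 ≈ 7.5000)
d = √213/3 (d = √((1/(-3) + 2*3) + 18) = √((-⅓ + 6) + 18) = √(17/3 + 18) = √(71/3) = √213/3 ≈ 4.8648)
(d + a(3))*q = (√213/3 + 0)*(15/2) = (√213/3)*(15/2) = 5*√213/2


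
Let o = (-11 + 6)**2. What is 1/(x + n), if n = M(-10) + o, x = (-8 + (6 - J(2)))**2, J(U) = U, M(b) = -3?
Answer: 1/38 ≈ 0.026316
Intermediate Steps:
o = 25 (o = (-5)**2 = 25)
x = 16 (x = (-8 + (6 - 1*2))**2 = (-8 + (6 - 2))**2 = (-8 + 4)**2 = (-4)**2 = 16)
n = 22 (n = -3 + 25 = 22)
1/(x + n) = 1/(16 + 22) = 1/38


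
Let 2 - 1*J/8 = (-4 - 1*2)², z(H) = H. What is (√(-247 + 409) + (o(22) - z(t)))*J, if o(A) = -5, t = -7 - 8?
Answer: -2720 - 2448*√2 ≈ -6182.0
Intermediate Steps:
t = -15
J = -272 (J = 16 - 8*(-4 - 1*2)² = 16 - 8*(-4 - 2)² = 16 - 8*(-6)² = 16 - 8*36 = 16 - 288 = -272)
(√(-247 + 409) + (o(22) - z(t)))*J = (√(-247 + 409) + (-5 - 1*(-15)))*(-272) = (√162 + (-5 + 15))*(-272) = (9*√2 + 10)*(-272) = (10 + 9*√2)*(-272) = -2720 - 2448*√2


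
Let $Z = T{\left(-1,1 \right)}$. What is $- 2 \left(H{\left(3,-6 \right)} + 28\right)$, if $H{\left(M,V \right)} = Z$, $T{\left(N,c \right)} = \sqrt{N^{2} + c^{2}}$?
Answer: $-56 - 2 \sqrt{2} \approx -58.828$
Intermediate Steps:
$Z = \sqrt{2}$ ($Z = \sqrt{\left(-1\right)^{2} + 1^{2}} = \sqrt{1 + 1} = \sqrt{2} \approx 1.4142$)
$H{\left(M,V \right)} = \sqrt{2}$
$- 2 \left(H{\left(3,-6 \right)} + 28\right) = - 2 \left(\sqrt{2} + 28\right) = - 2 \left(28 + \sqrt{2}\right) = -56 - 2 \sqrt{2}$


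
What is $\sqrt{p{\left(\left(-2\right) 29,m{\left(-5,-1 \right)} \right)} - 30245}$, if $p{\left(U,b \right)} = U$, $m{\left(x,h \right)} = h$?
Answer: $3 i \sqrt{3367} \approx 174.08 i$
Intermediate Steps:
$\sqrt{p{\left(\left(-2\right) 29,m{\left(-5,-1 \right)} \right)} - 30245} = \sqrt{\left(-2\right) 29 - 30245} = \sqrt{-58 - 30245} = \sqrt{-30303} = 3 i \sqrt{3367}$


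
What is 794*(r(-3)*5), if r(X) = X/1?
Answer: -11910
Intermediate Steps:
r(X) = X (r(X) = X*1 = X)
794*(r(-3)*5) = 794*(-3*5) = 794*(-15) = -11910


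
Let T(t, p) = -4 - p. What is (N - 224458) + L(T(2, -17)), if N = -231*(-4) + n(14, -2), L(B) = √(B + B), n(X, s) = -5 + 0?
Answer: -223539 + √26 ≈ -2.2353e+5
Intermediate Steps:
n(X, s) = -5
L(B) = √2*√B (L(B) = √(2*B) = √2*√B)
N = 919 (N = -231*(-4) - 5 = 924 - 5 = 919)
(N - 224458) + L(T(2, -17)) = (919 - 224458) + √2*√(-4 - 1*(-17)) = -223539 + √2*√(-4 + 17) = -223539 + √2*√13 = -223539 + √26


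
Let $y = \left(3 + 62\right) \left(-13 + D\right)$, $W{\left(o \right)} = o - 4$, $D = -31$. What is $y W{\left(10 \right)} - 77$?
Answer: $-17237$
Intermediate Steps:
$W{\left(o \right)} = -4 + o$ ($W{\left(o \right)} = o - 4 = -4 + o$)
$y = -2860$ ($y = \left(3 + 62\right) \left(-13 - 31\right) = 65 \left(-44\right) = -2860$)
$y W{\left(10 \right)} - 77 = - 2860 \left(-4 + 10\right) - 77 = \left(-2860\right) 6 - 77 = -17160 - 77 = -17237$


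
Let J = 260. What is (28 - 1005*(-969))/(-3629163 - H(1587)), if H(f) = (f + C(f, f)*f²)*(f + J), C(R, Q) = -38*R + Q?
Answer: 973873/273148858135665 ≈ 3.5654e-9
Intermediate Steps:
C(R, Q) = Q - 38*R
H(f) = (260 + f)*(f - 37*f³) (H(f) = (f + (f - 38*f)*f²)*(f + 260) = (f + (-37*f)*f²)*(260 + f) = (f - 37*f³)*(260 + f) = (260 + f)*(f - 37*f³))
(28 - 1005*(-969))/(-3629163 - H(1587)) = (28 - 1005*(-969))/(-3629163 - 1587*(260 + 1587 - 9620*1587² - 37*1587³)) = (28 + 973845)/(-3629163 - 1587*(260 + 1587 - 9620*2518569 - 37*3996969003)) = 973873/(-3629163 - 1587*(260 + 1587 - 24228633780 - 147887853111)) = 973873/(-3629163 - 1587*(-172116485044)) = 973873/(-3629163 - 1*(-273148861764828)) = 973873/(-3629163 + 273148861764828) = 973873/273148858135665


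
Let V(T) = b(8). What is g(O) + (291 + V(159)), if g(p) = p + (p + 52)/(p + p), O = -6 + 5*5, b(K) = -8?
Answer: 11547/38 ≈ 303.87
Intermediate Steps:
O = 19 (O = -6 + 25 = 19)
V(T) = -8
g(p) = p + (52 + p)/(2*p) (g(p) = p + (52 + p)/((2*p)) = p + (52 + p)*(1/(2*p)) = p + (52 + p)/(2*p))
g(O) + (291 + V(159)) = (½ + 19 + 26/19) + (291 - 8) = (½ + 19 + 26*(1/19)) + 283 = (½ + 19 + 26/19) + 283 = 793/38 + 283 = 11547/38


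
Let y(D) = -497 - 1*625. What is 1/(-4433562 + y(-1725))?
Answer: -1/4434684 ≈ -2.2550e-7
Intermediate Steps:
y(D) = -1122 (y(D) = -497 - 625 = -1122)
1/(-4433562 + y(-1725)) = 1/(-4433562 - 1122) = 1/(-4434684) = -1/4434684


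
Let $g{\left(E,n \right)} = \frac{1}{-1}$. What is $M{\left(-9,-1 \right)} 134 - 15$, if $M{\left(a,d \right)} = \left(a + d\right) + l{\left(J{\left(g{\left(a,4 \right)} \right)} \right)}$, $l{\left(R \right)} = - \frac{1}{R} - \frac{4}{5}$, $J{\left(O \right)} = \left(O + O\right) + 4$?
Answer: $- \frac{7646}{5} \approx -1529.2$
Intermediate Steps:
$g{\left(E,n \right)} = -1$
$J{\left(O \right)} = 4 + 2 O$ ($J{\left(O \right)} = 2 O + 4 = 4 + 2 O$)
$l{\left(R \right)} = - \frac{4}{5} - \frac{1}{R}$ ($l{\left(R \right)} = - \frac{1}{R} - \frac{4}{5} = - \frac{4}{5} - \frac{1}{R}$)
$M{\left(a,d \right)} = - \frac{13}{10} + a + d$ ($M{\left(a,d \right)} = \left(a + d\right) - \left(\frac{4}{5} + \frac{1}{4 + 2 \left(-1\right)}\right) = \left(a + d\right) - \left(\frac{4}{5} + \frac{1}{4 - 2}\right) = \left(a + d\right) - \frac{13}{10} = - \frac{13}{10} + a + d$)
$M{\left(-9,-1 \right)} 134 - 15 = \left(- \frac{13}{10} - 9 - 1\right) 134 - 15 = \left(- \frac{113}{10}\right) 134 - 15 = - \frac{7571}{5} - 15 = - \frac{7646}{5}$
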